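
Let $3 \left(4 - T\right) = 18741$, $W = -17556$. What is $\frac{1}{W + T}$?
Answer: $- \frac{1}{23799} \approx -4.2019 \cdot 10^{-5}$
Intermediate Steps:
$T = -6243$ ($T = 4 - 6247 = -6243$)
$\frac{1}{W + T} = \frac{1}{-17556 - 6243} = \frac{1}{-23799} = - \frac{1}{23799}$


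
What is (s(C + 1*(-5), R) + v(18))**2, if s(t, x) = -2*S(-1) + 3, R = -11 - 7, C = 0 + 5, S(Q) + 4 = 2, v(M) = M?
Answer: 625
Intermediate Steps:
S(Q) = -2 (S(Q) = -4 + 2 = -2)
C = 5
R = -18
s(t, x) = 7 (s(t, x) = -2*(-2) + 3 = 4 + 3 = 7)
(s(C + 1*(-5), R) + v(18))**2 = (7 + 18)**2 = 25**2 = 625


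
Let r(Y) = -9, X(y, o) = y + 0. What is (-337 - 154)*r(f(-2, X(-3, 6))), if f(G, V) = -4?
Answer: 4419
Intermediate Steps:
X(y, o) = y
(-337 - 154)*r(f(-2, X(-3, 6))) = (-337 - 154)*(-9) = -491*(-9) = 4419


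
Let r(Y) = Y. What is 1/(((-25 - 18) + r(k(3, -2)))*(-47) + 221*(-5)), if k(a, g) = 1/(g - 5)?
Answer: 7/6459 ≈ 0.0010838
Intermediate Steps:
k(a, g) = 1/(-5 + g)
1/(((-25 - 18) + r(k(3, -2)))*(-47) + 221*(-5)) = 1/(((-25 - 18) + 1/(-5 - 2))*(-47) + 221*(-5)) = 1/((-43 + 1/(-7))*(-47) - 1105) = 1/((-43 - 1/7)*(-47) - 1105) = 1/(-302/7*(-47) - 1105) = 1/(14194/7 - 1105) = 1/(6459/7) = 7/6459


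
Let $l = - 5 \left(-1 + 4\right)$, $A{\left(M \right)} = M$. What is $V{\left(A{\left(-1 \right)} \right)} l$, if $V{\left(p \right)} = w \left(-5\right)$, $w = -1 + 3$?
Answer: $150$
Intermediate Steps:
$w = 2$
$V{\left(p \right)} = -10$ ($V{\left(p \right)} = 2 \left(-5\right) = -10$)
$l = -15$ ($l = \left(-5\right) 3 = -15$)
$V{\left(A{\left(-1 \right)} \right)} l = \left(-10\right) \left(-15\right) = 150$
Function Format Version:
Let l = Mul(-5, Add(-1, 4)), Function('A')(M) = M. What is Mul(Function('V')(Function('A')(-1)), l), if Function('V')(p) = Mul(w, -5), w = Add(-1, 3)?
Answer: 150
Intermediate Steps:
w = 2
Function('V')(p) = -10 (Function('V')(p) = Mul(2, -5) = -10)
l = -15 (l = Mul(-5, 3) = -15)
Mul(Function('V')(Function('A')(-1)), l) = Mul(-10, -15) = 150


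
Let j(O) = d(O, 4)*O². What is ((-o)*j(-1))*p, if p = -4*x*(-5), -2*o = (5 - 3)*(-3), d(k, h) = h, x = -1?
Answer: 240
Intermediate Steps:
o = 3 (o = -(5 - 3)*(-3)/2 = -(-3) = -½*(-6) = 3)
j(O) = 4*O²
p = -20 (p = -4*(-1)*(-5) = 4*(-5) = -20)
((-o)*j(-1))*p = ((-1*3)*(4*(-1)²))*(-20) = -12*(-20) = 240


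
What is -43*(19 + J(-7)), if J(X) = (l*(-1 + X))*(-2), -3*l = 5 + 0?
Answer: 989/3 ≈ 329.67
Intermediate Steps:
l = -5/3 (l = -(5 + 0)/3 = -1/3*5 = -5/3 ≈ -1.6667)
J(X) = -10/3 + 10*X/3 (J(X) = -5*(-1 + X)/3*(-2) = (5/3 - 5*X/3)*(-2) = -10/3 + 10*X/3)
-43*(19 + J(-7)) = -43*(19 + (-10/3 + (10/3)*(-7))) = -43*(19 + (-10/3 - 70/3)) = -43*(19 - 80/3) = -43*(-23/3) = 989/3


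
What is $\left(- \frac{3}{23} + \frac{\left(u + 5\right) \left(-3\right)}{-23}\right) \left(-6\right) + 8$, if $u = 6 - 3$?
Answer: $\frac{58}{23} \approx 2.5217$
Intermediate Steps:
$u = 3$
$\left(- \frac{3}{23} + \frac{\left(u + 5\right) \left(-3\right)}{-23}\right) \left(-6\right) + 8 = \left(- \frac{3}{23} + \frac{\left(3 + 5\right) \left(-3\right)}{-23}\right) \left(-6\right) + 8 = \left(\left(-3\right) \frac{1}{23} + 8 \left(-3\right) \left(- \frac{1}{23}\right)\right) \left(-6\right) + 8 = \left(- \frac{3}{23} - - \frac{24}{23}\right) \left(-6\right) + 8 = \left(- \frac{3}{23} + \frac{24}{23}\right) \left(-6\right) + 8 = \frac{21}{23} \left(-6\right) + 8 = - \frac{126}{23} + 8 = \frac{58}{23}$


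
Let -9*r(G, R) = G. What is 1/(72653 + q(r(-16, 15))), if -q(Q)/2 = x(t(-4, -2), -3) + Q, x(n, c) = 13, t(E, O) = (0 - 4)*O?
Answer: 9/653611 ≈ 1.3770e-5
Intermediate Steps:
t(E, O) = -4*O
r(G, R) = -G/9
q(Q) = -26 - 2*Q (q(Q) = -2*(13 + Q) = -26 - 2*Q)
1/(72653 + q(r(-16, 15))) = 1/(72653 + (-26 - (-2)*(-16)/9)) = 1/(72653 + (-26 - 2*16/9)) = 1/(72653 + (-26 - 32/9)) = 1/(72653 - 266/9) = 1/(653611/9) = 9/653611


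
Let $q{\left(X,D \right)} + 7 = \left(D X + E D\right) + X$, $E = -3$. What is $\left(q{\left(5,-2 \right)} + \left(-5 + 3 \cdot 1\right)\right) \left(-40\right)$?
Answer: $320$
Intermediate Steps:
$q{\left(X,D \right)} = -7 + X - 3 D + D X$ ($q{\left(X,D \right)} = -7 + \left(\left(D X - 3 D\right) + X\right) = -7 + \left(\left(- 3 D + D X\right) + X\right) = -7 + \left(X - 3 D + D X\right) = -7 + X - 3 D + D X$)
$\left(q{\left(5,-2 \right)} + \left(-5 + 3 \cdot 1\right)\right) \left(-40\right) = \left(\left(-7 + 5 - -6 - 10\right) + \left(-5 + 3 \cdot 1\right)\right) \left(-40\right) = \left(\left(-7 + 5 + 6 - 10\right) + \left(-5 + 3\right)\right) \left(-40\right) = \left(-6 - 2\right) \left(-40\right) = \left(-8\right) \left(-40\right) = 320$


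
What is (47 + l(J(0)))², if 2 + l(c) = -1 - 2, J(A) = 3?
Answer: 1764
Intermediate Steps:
l(c) = -5 (l(c) = -2 + (-1 - 2) = -2 - 3 = -5)
(47 + l(J(0)))² = (47 - 5)² = 42² = 1764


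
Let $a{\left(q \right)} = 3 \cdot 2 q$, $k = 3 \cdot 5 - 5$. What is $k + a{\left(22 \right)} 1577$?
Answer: $208174$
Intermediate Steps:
$k = 10$ ($k = 15 - 5 = 10$)
$a{\left(q \right)} = 6 q$
$k + a{\left(22 \right)} 1577 = 10 + 6 \cdot 22 \cdot 1577 = 10 + 132 \cdot 1577 = 10 + 208164 = 208174$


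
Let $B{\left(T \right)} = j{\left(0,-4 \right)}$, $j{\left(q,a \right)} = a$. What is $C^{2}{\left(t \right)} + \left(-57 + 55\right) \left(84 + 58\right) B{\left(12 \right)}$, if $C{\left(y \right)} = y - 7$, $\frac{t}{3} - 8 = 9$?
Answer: $3072$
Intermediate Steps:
$t = 51$ ($t = 24 + 3 \cdot 9 = 24 + 27 = 51$)
$C{\left(y \right)} = -7 + y$
$B{\left(T \right)} = -4$
$C^{2}{\left(t \right)} + \left(-57 + 55\right) \left(84 + 58\right) B{\left(12 \right)} = \left(-7 + 51\right)^{2} + \left(-57 + 55\right) \left(84 + 58\right) \left(-4\right) = 44^{2} + \left(-2\right) 142 \left(-4\right) = 1936 - -1136 = 1936 + 1136 = 3072$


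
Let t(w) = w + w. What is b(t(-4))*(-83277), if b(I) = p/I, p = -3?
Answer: -249831/8 ≈ -31229.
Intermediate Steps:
t(w) = 2*w
b(I) = -3/I
b(t(-4))*(-83277) = -3/(2*(-4))*(-83277) = -3/(-8)*(-83277) = -3*(-⅛)*(-83277) = (3/8)*(-83277) = -249831/8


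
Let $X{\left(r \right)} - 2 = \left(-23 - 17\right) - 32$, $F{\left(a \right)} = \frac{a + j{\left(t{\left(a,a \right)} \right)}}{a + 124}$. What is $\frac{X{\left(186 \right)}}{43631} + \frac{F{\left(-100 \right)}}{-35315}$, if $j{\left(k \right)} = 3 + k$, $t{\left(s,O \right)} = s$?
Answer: $- \frac{7247699}{5282841480} \approx -0.0013719$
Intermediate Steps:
$F{\left(a \right)} = \frac{3 + 2 a}{124 + a}$ ($F{\left(a \right)} = \frac{a + \left(3 + a\right)}{a + 124} = \frac{3 + 2 a}{124 + a}$)
$X{\left(r \right)} = -70$ ($X{\left(r \right)} = 2 - 72 = -70$)
$\frac{X{\left(186 \right)}}{43631} + \frac{F{\left(-100 \right)}}{-35315} = - \frac{70}{43631} + \frac{\frac{1}{124 - 100} \left(3 + 2 \left(-100\right)\right)}{-35315} = \left(-70\right) \frac{1}{43631} + \frac{3 - 200}{24} \left(- \frac{1}{35315}\right) = - \frac{10}{6233} + \frac{1}{24} \left(-197\right) \left(- \frac{1}{35315}\right) = - \frac{10}{6233} - - \frac{197}{847560} = - \frac{10}{6233} + \frac{197}{847560} = - \frac{7247699}{5282841480}$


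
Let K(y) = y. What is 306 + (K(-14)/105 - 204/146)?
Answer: 333394/1095 ≈ 304.47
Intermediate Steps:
306 + (K(-14)/105 - 204/146) = 306 + (-14/105 - 204/146) = 306 + (-14*1/105 - 204*1/146) = 306 + (-2/15 - 102/73) = 306 - 1676/1095 = 333394/1095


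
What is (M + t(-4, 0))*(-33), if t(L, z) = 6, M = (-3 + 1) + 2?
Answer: -198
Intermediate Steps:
M = 0 (M = -2 + 2 = 0)
(M + t(-4, 0))*(-33) = (0 + 6)*(-33) = 6*(-33) = -198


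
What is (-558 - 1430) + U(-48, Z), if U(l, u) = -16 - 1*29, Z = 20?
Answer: -2033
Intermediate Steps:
U(l, u) = -45 (U(l, u) = -16 - 29 = -45)
(-558 - 1430) + U(-48, Z) = (-558 - 1430) - 45 = -1988 - 45 = -2033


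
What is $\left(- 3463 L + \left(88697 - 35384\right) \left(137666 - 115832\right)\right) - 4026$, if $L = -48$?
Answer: $1164198240$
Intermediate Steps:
$\left(- 3463 L + \left(88697 - 35384\right) \left(137666 - 115832\right)\right) - 4026 = \left(\left(-3463\right) \left(-48\right) + \left(88697 - 35384\right) \left(137666 - 115832\right)\right) - 4026 = \left(166224 + 53313 \cdot 21834\right) - 4026 = \left(166224 + 1164036042\right) - 4026 = 1164202266 - 4026 = 1164198240$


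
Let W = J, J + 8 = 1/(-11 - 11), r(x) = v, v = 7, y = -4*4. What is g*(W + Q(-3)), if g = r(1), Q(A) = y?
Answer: -3703/22 ≈ -168.32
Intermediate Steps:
y = -16
r(x) = 7
Q(A) = -16
g = 7
J = -177/22 (J = -8 + 1/(-11 - 11) = -8 + 1/(-22) = -8 - 1/22 = -177/22 ≈ -8.0455)
W = -177/22 ≈ -8.0455
g*(W + Q(-3)) = 7*(-177/22 - 16) = 7*(-529/22) = -3703/22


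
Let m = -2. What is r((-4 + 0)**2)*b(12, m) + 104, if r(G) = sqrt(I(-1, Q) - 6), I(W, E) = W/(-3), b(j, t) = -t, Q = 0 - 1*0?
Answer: 104 + 2*I*sqrt(51)/3 ≈ 104.0 + 4.761*I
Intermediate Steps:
Q = 0 (Q = 0 + 0 = 0)
I(W, E) = -W/3 (I(W, E) = W*(-1/3) = -W/3)
r(G) = I*sqrt(51)/3 (r(G) = sqrt(-1/3*(-1) - 6) = sqrt(1/3 - 6) = sqrt(-17/3) = I*sqrt(51)/3)
r((-4 + 0)**2)*b(12, m) + 104 = (I*sqrt(51)/3)*(-1*(-2)) + 104 = (I*sqrt(51)/3)*2 + 104 = 2*I*sqrt(51)/3 + 104 = 104 + 2*I*sqrt(51)/3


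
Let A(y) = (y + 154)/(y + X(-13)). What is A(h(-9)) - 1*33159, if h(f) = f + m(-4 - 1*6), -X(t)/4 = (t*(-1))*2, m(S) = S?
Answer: -1359564/41 ≈ -33160.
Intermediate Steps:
X(t) = 8*t (X(t) = -4*t*(-1)*2 = -4*(-t)*2 = -(-8)*t = 8*t)
h(f) = -10 + f (h(f) = f + (-4 - 1*6) = f + (-4 - 6) = f - 10 = -10 + f)
A(y) = (154 + y)/(-104 + y) (A(y) = (y + 154)/(y + 8*(-13)) = (154 + y)/(y - 104) = (154 + y)/(-104 + y))
A(h(-9)) - 1*33159 = (154 + (-10 - 9))/(-104 + (-10 - 9)) - 1*33159 = (154 - 19)/(-104 - 19) - 33159 = 135/(-123) - 33159 = -1/123*135 - 33159 = -45/41 - 33159 = -1359564/41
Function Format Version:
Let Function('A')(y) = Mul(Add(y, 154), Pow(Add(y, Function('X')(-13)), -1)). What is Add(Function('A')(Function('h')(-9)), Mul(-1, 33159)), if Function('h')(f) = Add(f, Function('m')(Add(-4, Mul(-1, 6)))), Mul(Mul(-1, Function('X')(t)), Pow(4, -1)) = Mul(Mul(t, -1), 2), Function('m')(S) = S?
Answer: Rational(-1359564, 41) ≈ -33160.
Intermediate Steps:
Function('X')(t) = Mul(8, t) (Function('X')(t) = Mul(-4, Mul(Mul(t, -1), 2)) = Mul(-4, Mul(Mul(-1, t), 2)) = Mul(-4, Mul(-2, t)) = Mul(8, t))
Function('h')(f) = Add(-10, f) (Function('h')(f) = Add(f, Add(-4, Mul(-1, 6))) = Add(f, Add(-4, -6)) = Add(f, -10) = Add(-10, f))
Function('A')(y) = Mul(Pow(Add(-104, y), -1), Add(154, y)) (Function('A')(y) = Mul(Add(y, 154), Pow(Add(y, Mul(8, -13)), -1)) = Mul(Add(154, y), Pow(Add(y, -104), -1)) = Mul(Add(154, y), Pow(Add(-104, y), -1)) = Mul(Pow(Add(-104, y), -1), Add(154, y)))
Add(Function('A')(Function('h')(-9)), Mul(-1, 33159)) = Add(Mul(Pow(Add(-104, Add(-10, -9)), -1), Add(154, Add(-10, -9))), Mul(-1, 33159)) = Add(Mul(Pow(Add(-104, -19), -1), Add(154, -19)), -33159) = Add(Mul(Pow(-123, -1), 135), -33159) = Add(Mul(Rational(-1, 123), 135), -33159) = Add(Rational(-45, 41), -33159) = Rational(-1359564, 41)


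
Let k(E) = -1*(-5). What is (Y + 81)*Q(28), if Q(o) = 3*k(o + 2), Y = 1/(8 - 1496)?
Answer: 602635/496 ≈ 1215.0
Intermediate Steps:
Y = -1/1488 (Y = 1/(-1488) = -1/1488 ≈ -0.00067204)
k(E) = 5
Q(o) = 15 (Q(o) = 3*5 = 15)
(Y + 81)*Q(28) = (-1/1488 + 81)*15 = (120527/1488)*15 = 602635/496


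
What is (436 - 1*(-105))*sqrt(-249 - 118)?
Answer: 541*I*sqrt(367) ≈ 10364.0*I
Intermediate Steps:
(436 - 1*(-105))*sqrt(-249 - 118) = (436 + 105)*sqrt(-367) = 541*(I*sqrt(367)) = 541*I*sqrt(367)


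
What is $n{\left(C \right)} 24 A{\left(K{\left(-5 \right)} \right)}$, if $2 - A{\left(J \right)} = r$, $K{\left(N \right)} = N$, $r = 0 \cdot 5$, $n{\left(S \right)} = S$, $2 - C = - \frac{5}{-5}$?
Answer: $48$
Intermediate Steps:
$C = 1$ ($C = 2 - - \frac{5}{-5} = 2 - \left(-5\right) \left(- \frac{1}{5}\right) = 2 - 1 = 1$)
$r = 0$
$A{\left(J \right)} = 2$ ($A{\left(J \right)} = 2 - 0 = 2 + 0 = 2$)
$n{\left(C \right)} 24 A{\left(K{\left(-5 \right)} \right)} = 1 \cdot 24 \cdot 2 = 24 \cdot 2 = 48$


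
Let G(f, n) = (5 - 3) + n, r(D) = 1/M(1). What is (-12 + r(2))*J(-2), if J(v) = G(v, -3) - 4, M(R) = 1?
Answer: 55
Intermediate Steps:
r(D) = 1 (r(D) = 1/1 = 1)
G(f, n) = 2 + n
J(v) = -5 (J(v) = (2 - 3) - 4 = -1 - 4 = -5)
(-12 + r(2))*J(-2) = (-12 + 1)*(-5) = -11*(-5) = 55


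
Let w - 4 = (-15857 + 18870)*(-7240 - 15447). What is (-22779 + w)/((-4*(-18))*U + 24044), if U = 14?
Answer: -34189353/12526 ≈ -2729.5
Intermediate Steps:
w = -68355927 (w = 4 + (-15857 + 18870)*(-7240 - 15447) = 4 + 3013*(-22687) = 4 - 68355931 = -68355927)
(-22779 + w)/((-4*(-18))*U + 24044) = (-22779 - 68355927)/(-4*(-18)*14 + 24044) = -68378706/(72*14 + 24044) = -68378706/(1008 + 24044) = -68378706/25052 = -68378706*1/25052 = -34189353/12526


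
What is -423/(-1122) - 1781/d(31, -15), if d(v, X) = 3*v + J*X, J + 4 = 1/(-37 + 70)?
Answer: -1772609/156893 ≈ -11.298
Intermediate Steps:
J = -131/33 (J = -4 + 1/(-37 + 70) = -4 + 1/33 = -131/33 ≈ -3.9697)
d(v, X) = 3*v - 131*X/33
-423/(-1122) - 1781/d(31, -15) = -423/(-1122) - 1781/(3*31 - 131/33*(-15)) = -423*(-1/1122) - 1781/(93 + 655/11) = 141/374 - 1781/1678/11 = 141/374 - 1781*11/1678 = 141/374 - 19591/1678 = -1772609/156893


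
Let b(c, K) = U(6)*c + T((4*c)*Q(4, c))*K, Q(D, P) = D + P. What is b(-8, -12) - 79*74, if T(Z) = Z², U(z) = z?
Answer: -202502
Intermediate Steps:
b(c, K) = 6*c + 16*K*c²*(4 + c)² (b(c, K) = 6*c + ((4*c)*(4 + c))²*K = 6*c + (4*c*(4 + c))²*K = 6*c + (16*c²*(4 + c)²)*K = 6*c + 16*K*c²*(4 + c)²)
b(-8, -12) - 79*74 = 2*(-8)*(3 + 8*(-12)*(-8)*(4 - 8)²) - 79*74 = 2*(-8)*(3 + 8*(-12)*(-8)*(-4)²) - 5846 = 2*(-8)*(3 + 8*(-12)*(-8)*16) - 5846 = 2*(-8)*(3 + 12288) - 5846 = 2*(-8)*12291 - 5846 = -196656 - 5846 = -202502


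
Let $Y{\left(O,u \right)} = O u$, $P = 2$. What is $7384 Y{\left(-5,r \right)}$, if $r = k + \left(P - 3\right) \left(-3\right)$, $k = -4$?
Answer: $36920$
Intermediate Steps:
$r = -1$ ($r = -4 + \left(2 - 3\right) \left(-3\right) = -4 - -3 = -4 + 3 = -1$)
$7384 Y{\left(-5,r \right)} = 7384 \left(\left(-5\right) \left(-1\right)\right) = 7384 \cdot 5 = 36920$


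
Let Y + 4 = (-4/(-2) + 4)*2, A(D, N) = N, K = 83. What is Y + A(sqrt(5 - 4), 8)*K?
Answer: 672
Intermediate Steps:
Y = 8 (Y = -4 + (-4/(-2) + 4)*2 = -4 + (-4*(-1/2) + 4)*2 = -4 + (2 + 4)*2 = -4 + 6*2 = -4 + 12 = 8)
Y + A(sqrt(5 - 4), 8)*K = 8 + 8*83 = 8 + 664 = 672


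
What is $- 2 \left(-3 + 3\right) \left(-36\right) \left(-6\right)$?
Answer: $0$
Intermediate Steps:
$- 2 \left(-3 + 3\right) \left(-36\right) \left(-6\right) = \left(-2\right) 0 \left(-36\right) \left(-6\right) = 0 \left(-36\right) \left(-6\right) = 0 \left(-6\right) = 0$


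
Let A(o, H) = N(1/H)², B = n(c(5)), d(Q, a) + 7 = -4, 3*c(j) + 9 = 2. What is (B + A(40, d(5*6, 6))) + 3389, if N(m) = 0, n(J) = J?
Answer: 10160/3 ≈ 3386.7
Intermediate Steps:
c(j) = -7/3 (c(j) = -3 + (⅓)*2 = -3 + ⅔ = -7/3)
d(Q, a) = -11 (d(Q, a) = -7 - 4 = -11)
B = -7/3 ≈ -2.3333
A(o, H) = 0 (A(o, H) = 0² = 0)
(B + A(40, d(5*6, 6))) + 3389 = (-7/3 + 0) + 3389 = -7/3 + 3389 = 10160/3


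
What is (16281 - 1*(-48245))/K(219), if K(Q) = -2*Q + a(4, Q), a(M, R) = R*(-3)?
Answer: -64526/1095 ≈ -58.928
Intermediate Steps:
a(M, R) = -3*R
K(Q) = -5*Q (K(Q) = -2*Q - 3*Q = -5*Q)
(16281 - 1*(-48245))/K(219) = (16281 - 1*(-48245))/((-5*219)) = (16281 + 48245)/(-1095) = 64526*(-1/1095) = -64526/1095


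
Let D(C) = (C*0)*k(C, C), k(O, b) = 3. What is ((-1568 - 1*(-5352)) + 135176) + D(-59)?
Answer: 138960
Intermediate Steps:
D(C) = 0 (D(C) = (C*0)*3 = 0*3 = 0)
((-1568 - 1*(-5352)) + 135176) + D(-59) = ((-1568 - 1*(-5352)) + 135176) + 0 = ((-1568 + 5352) + 135176) + 0 = (3784 + 135176) + 0 = 138960 + 0 = 138960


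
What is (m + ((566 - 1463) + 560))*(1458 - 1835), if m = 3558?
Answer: -1214317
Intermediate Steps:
(m + ((566 - 1463) + 560))*(1458 - 1835) = (3558 + ((566 - 1463) + 560))*(1458 - 1835) = (3558 + (-897 + 560))*(-377) = (3558 - 337)*(-377) = 3221*(-377) = -1214317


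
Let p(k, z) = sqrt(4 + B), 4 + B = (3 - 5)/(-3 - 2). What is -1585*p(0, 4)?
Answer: -317*sqrt(10) ≈ -1002.4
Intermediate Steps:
B = -18/5 (B = -4 + (3 - 5)/(-3 - 2) = -4 - 2/(-5) = -4 - 2*(-1/5) = -4 + 2/5 = -18/5 ≈ -3.6000)
p(k, z) = sqrt(10)/5 (p(k, z) = sqrt(4 - 18/5) = sqrt(2/5) = sqrt(10)/5)
-1585*p(0, 4) = -317*sqrt(10)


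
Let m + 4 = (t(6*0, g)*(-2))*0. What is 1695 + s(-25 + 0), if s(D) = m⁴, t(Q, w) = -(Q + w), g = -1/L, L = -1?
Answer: 1951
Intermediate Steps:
g = 1 (g = -1/(-1) = -1*(-1) = 1)
t(Q, w) = -Q - w
m = -4 (m = -4 + ((-6*0 - 1*1)*(-2))*0 = -4 + ((-1*0 - 1)*(-2))*0 = -4 + ((0 - 1)*(-2))*0 = -4 - 1*(-2)*0 = -4 + 2*0 = -4 + 0 = -4)
s(D) = 256 (s(D) = (-4)⁴ = 256)
1695 + s(-25 + 0) = 1695 + 256 = 1951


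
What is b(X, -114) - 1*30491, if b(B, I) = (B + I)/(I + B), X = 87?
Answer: -30490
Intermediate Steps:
b(B, I) = 1 (b(B, I) = (B + I)/(B + I) = 1)
b(X, -114) - 1*30491 = 1 - 1*30491 = 1 - 30491 = -30490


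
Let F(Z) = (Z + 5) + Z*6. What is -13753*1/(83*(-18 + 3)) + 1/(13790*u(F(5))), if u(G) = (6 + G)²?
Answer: 80261518033/7265730360 ≈ 11.047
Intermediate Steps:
F(Z) = 5 + 7*Z (F(Z) = (5 + Z) + 6*Z = 5 + 7*Z)
-13753*1/(83*(-18 + 3)) + 1/(13790*u(F(5))) = -13753*1/(83*(-18 + 3)) + 1/(13790*((6 + (5 + 7*5))²)) = -13753/((-15*83)) + 1/(13790*((6 + (5 + 35))²)) = -13753/(-1245) + 1/(13790*((6 + 40)²)) = -13753*(-1/1245) + 1/(13790*(46²)) = 13753/1245 + (1/13790)/2116 = 13753/1245 + (1/13790)*(1/2116) = 13753/1245 + 1/29179640 = 80261518033/7265730360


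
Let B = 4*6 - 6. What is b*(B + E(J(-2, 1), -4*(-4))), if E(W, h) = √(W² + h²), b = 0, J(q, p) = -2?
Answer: 0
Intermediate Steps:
B = 18 (B = 24 - 6 = 18)
b*(B + E(J(-2, 1), -4*(-4))) = 0*(18 + √((-2)² + (-4*(-4))²)) = 0*(18 + √(4 + 16²)) = 0*(18 + √(4 + 256)) = 0*(18 + √260) = 0*(18 + 2*√65) = 0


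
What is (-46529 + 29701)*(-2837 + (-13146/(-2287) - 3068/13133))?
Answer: 1431122959986300/30035171 ≈ 4.7648e+7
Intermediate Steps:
(-46529 + 29701)*(-2837 + (-13146/(-2287) - 3068/13133)) = -16828*(-2837 + (-13146*(-1/2287) - 3068*1/13133)) = -16828*(-2837 + (13146/2287 - 3068/13133)) = -16828*(-2837 + 165629902/30035171) = -16828*(-85044150225/30035171) = 1431122959986300/30035171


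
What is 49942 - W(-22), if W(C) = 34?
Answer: 49908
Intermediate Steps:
49942 - W(-22) = 49942 - 1*34 = 49942 - 34 = 49908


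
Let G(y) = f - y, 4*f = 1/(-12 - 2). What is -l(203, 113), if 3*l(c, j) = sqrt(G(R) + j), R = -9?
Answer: -sqrt(10626)/28 ≈ -3.6815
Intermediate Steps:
f = -1/56 (f = 1/(4*(-12 - 2)) = (1/4)/(-14) = (1/4)*(-1/14) = -1/56 ≈ -0.017857)
G(y) = -1/56 - y
l(c, j) = sqrt(503/56 + j)/3 (l(c, j) = sqrt((-1/56 - 1*(-9)) + j)/3 = sqrt((-1/56 + 9) + j)/3 = sqrt(503/56 + j)/3)
-l(203, 113) = -sqrt(7042 + 784*113)/84 = -sqrt(7042 + 88592)/84 = -sqrt(95634)/84 = -3*sqrt(10626)/84 = -sqrt(10626)/28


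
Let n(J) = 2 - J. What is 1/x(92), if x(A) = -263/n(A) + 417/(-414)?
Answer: 1035/1982 ≈ 0.52220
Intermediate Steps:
x(A) = -139/138 - 263/(2 - A) (x(A) = -263/(2 - A) + 417/(-414) = -263/(2 - A) + 417*(-1/414) = -263/(2 - A) - 139/138 = -139/138 - 263/(2 - A))
1/x(92) = 1/((36572 - 139*92)/(138*(-2 + 92))) = 1/((1/138)*(36572 - 12788)/90) = 1/((1/138)*(1/90)*23784) = 1/(1982/1035) = 1035/1982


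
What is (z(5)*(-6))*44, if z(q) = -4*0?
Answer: 0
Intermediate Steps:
z(q) = 0
(z(5)*(-6))*44 = (0*(-6))*44 = 0*44 = 0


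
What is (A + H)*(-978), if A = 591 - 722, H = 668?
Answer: -525186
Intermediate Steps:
A = -131
(A + H)*(-978) = (-131 + 668)*(-978) = 537*(-978) = -525186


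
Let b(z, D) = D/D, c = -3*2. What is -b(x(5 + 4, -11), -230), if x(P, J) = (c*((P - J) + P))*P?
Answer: -1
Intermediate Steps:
c = -6
x(P, J) = P*(-12*P + 6*J) (x(P, J) = (-6*((P - J) + P))*P = (-6*(-J + 2*P))*P = (-12*P + 6*J)*P = P*(-12*P + 6*J))
b(z, D) = 1
-b(x(5 + 4, -11), -230) = -1*1 = -1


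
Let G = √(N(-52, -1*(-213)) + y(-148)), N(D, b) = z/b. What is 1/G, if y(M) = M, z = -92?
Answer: -I*√105222/3952 ≈ -0.08208*I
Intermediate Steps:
N(D, b) = -92/b
G = 8*I*√105222/213 (G = √(-92/((-1*(-213))) - 148) = √(-92/213 - 148) = √(-31616/213) = 8*I*√105222/213 ≈ 12.183*I)
1/G = 1/(8*I*√105222/213) = -I*√105222/3952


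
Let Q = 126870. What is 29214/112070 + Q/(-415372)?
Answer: -520910823/11637685010 ≈ -0.044761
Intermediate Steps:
29214/112070 + Q/(-415372) = 29214/112070 + 126870/(-415372) = 29214*(1/112070) + 126870*(-1/415372) = 14607/56035 - 63435/207686 = -520910823/11637685010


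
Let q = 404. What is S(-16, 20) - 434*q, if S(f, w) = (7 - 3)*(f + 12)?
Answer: -175352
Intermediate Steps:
S(f, w) = 48 + 4*f (S(f, w) = 4*(12 + f) = 48 + 4*f)
S(-16, 20) - 434*q = (48 + 4*(-16)) - 434*404 = (48 - 64) - 175336 = -16 - 175336 = -175352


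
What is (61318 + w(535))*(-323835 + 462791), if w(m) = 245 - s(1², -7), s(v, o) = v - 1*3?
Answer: 8554826140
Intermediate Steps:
s(v, o) = -3 + v (s(v, o) = v - 3 = -3 + v)
w(m) = 247 (w(m) = 245 - (-3 + 1²) = 245 - (-3 + 1) = 245 - 1*(-2) = 245 + 2 = 247)
(61318 + w(535))*(-323835 + 462791) = (61318 + 247)*(-323835 + 462791) = 61565*138956 = 8554826140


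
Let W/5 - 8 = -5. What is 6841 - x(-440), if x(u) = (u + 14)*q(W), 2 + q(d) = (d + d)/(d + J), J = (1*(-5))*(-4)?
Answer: 44479/7 ≈ 6354.1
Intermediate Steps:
W = 15 (W = 40 + 5*(-5) = 40 - 25 = 15)
J = 20 (J = -5*(-4) = 20)
q(d) = -2 + 2*d/(20 + d) (q(d) = -2 + (d + d)/(d + 20) = -2 + (2*d)/(20 + d) = -2 + 2*d/(20 + d))
x(u) = -16 - 8*u/7 (x(u) = (u + 14)*(-40/(20 + 15)) = (14 + u)*(-40/35) = (14 + u)*(-40*1/35) = (14 + u)*(-8/7) = -16 - 8*u/7)
6841 - x(-440) = 6841 - (-16 - 8/7*(-440)) = 6841 - (-16 + 3520/7) = 6841 - 1*3408/7 = 6841 - 3408/7 = 44479/7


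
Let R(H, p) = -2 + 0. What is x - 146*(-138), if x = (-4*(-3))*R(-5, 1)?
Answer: 20124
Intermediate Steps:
R(H, p) = -2
x = -24 (x = -4*(-3)*(-2) = 12*(-2) = -24)
x - 146*(-138) = -24 - 146*(-138) = -24 + 20148 = 20124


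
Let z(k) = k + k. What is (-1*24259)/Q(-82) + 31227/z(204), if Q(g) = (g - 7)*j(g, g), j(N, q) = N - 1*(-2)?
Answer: 8851607/121040 ≈ 73.130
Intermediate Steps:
j(N, q) = 2 + N (j(N, q) = N + 2 = 2 + N)
Q(g) = (-7 + g)*(2 + g) (Q(g) = (g - 7)*(2 + g) = (-7 + g)*(2 + g))
z(k) = 2*k
(-1*24259)/Q(-82) + 31227/z(204) = (-1*24259)/(((-7 - 82)*(2 - 82))) + 31227/((2*204)) = -24259/((-89*(-80))) + 31227/408 = -24259/7120 + 31227*(1/408) = -24259*1/7120 + 10409/136 = -24259/7120 + 10409/136 = 8851607/121040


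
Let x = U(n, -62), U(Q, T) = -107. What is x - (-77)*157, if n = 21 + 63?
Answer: 11982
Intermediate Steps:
n = 84
x = -107
x - (-77)*157 = -107 - (-77)*157 = -107 - 1*(-12089) = -107 + 12089 = 11982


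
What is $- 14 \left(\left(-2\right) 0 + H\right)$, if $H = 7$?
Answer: $-98$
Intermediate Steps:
$- 14 \left(\left(-2\right) 0 + H\right) = - 14 \left(\left(-2\right) 0 + 7\right) = - 14 \left(0 + 7\right) = \left(-14\right) 7 = -98$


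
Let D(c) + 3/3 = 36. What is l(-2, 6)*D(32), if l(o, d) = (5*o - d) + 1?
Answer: -525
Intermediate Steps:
D(c) = 35 (D(c) = -1 + 36 = 35)
l(o, d) = 1 - d + 5*o (l(o, d) = (-d + 5*o) + 1 = 1 - d + 5*o)
l(-2, 6)*D(32) = (1 - 1*6 + 5*(-2))*35 = (1 - 6 - 10)*35 = -15*35 = -525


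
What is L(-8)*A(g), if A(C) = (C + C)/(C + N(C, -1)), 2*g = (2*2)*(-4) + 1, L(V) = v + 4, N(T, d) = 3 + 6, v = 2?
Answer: -60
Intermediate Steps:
N(T, d) = 9
L(V) = 6 (L(V) = 2 + 4 = 6)
g = -15/2 (g = ((2*2)*(-4) + 1)/2 = (4*(-4) + 1)/2 = (-16 + 1)/2 = (½)*(-15) = -15/2 ≈ -7.5000)
A(C) = 2*C/(9 + C) (A(C) = (C + C)/(C + 9) = (2*C)/(9 + C) = 2*C/(9 + C))
L(-8)*A(g) = 6*(2*(-15/2)/(9 - 15/2)) = 6*(2*(-15/2)/(3/2)) = 6*(2*(-15/2)*(⅔)) = 6*(-10) = -60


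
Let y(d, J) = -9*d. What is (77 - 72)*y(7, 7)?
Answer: -315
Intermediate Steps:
(77 - 72)*y(7, 7) = (77 - 72)*(-9*7) = 5*(-63) = -315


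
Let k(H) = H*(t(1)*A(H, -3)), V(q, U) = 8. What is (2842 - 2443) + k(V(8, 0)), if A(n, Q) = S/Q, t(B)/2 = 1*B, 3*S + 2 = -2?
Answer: 3655/9 ≈ 406.11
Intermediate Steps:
S = -4/3 (S = -⅔ + (⅓)*(-2) = -⅔ - ⅔ = -4/3 ≈ -1.3333)
t(B) = 2*B (t(B) = 2*(1*B) = 2*B)
A(n, Q) = -4/(3*Q)
k(H) = 8*H/9 (k(H) = H*((2*1)*(-4/3/(-3))) = H*(2*(-4/3*(-⅓))) = H*(2*(4/9)) = H*(8/9) = 8*H/9)
(2842 - 2443) + k(V(8, 0)) = (2842 - 2443) + (8/9)*8 = 399 + 64/9 = 3655/9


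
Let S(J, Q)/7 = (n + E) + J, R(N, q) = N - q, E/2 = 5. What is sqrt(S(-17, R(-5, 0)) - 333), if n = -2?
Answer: 6*I*sqrt(11) ≈ 19.9*I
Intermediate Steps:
E = 10 (E = 2*5 = 10)
S(J, Q) = 56 + 7*J (S(J, Q) = 7*((-2 + 10) + J) = 7*(8 + J) = 56 + 7*J)
sqrt(S(-17, R(-5, 0)) - 333) = sqrt((56 + 7*(-17)) - 333) = sqrt((56 - 119) - 333) = sqrt(-63 - 333) = sqrt(-396) = 6*I*sqrt(11)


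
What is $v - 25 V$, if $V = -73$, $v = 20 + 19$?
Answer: $1864$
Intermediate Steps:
$v = 39$
$v - 25 V = 39 - -1825 = 39 + 1825 = 1864$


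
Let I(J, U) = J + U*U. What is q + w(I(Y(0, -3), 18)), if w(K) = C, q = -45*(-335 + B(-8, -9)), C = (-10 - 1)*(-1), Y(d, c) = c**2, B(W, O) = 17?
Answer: 14321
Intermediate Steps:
I(J, U) = J + U**2
C = 11 (C = -11*(-1) = 11)
q = 14310 (q = -45*(-335 + 17) = -45*(-318) = 14310)
w(K) = 11
q + w(I(Y(0, -3), 18)) = 14310 + 11 = 14321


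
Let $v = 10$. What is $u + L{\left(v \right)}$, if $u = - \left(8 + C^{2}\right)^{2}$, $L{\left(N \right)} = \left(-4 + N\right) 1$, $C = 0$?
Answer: $-58$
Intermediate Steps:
$L{\left(N \right)} = -4 + N$
$u = -64$ ($u = - \left(8 + 0^{2}\right)^{2} = - \left(8 + 0\right)^{2} = - 8^{2} = \left(-1\right) 64 = -64$)
$u + L{\left(v \right)} = -64 + \left(-4 + 10\right) = -64 + 6 = -58$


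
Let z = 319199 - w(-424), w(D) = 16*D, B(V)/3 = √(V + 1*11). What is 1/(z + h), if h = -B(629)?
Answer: 108661/35421636843 + 8*√10/35421636843 ≈ 3.0684e-6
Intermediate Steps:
B(V) = 3*√(11 + V) (B(V) = 3*√(V + 1*11) = 3*√(V + 11) = 3*√(11 + V))
z = 325983 (z = 319199 - 16*(-424) = 319199 - 1*(-6784) = 319199 + 6784 = 325983)
h = -24*√10 (h = -3*√(11 + 629) = -3*√640 = -3*8*√10 = -24*√10 ≈ -75.895)
1/(z + h) = 1/(325983 - 24*√10)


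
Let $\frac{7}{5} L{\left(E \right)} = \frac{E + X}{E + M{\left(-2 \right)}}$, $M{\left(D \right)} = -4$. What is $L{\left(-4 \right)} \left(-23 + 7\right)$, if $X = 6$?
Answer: $\frac{20}{7} \approx 2.8571$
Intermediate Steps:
$L{\left(E \right)} = \frac{5 \left(6 + E\right)}{7 \left(-4 + E\right)}$ ($L{\left(E \right)} = \frac{5 \frac{E + 6}{E - 4}}{7} = \frac{5 \frac{6 + E}{-4 + E}}{7} = \frac{5 \left(6 + E\right)}{7 \left(-4 + E\right)}$)
$L{\left(-4 \right)} \left(-23 + 7\right) = \frac{5 \left(6 - 4\right)}{7 \left(-4 - 4\right)} \left(-23 + 7\right) = \frac{5}{7} \frac{1}{-8} \cdot 2 \left(-16\right) = \frac{5}{7} \left(- \frac{1}{8}\right) 2 \left(-16\right) = \left(- \frac{5}{28}\right) \left(-16\right) = \frac{20}{7}$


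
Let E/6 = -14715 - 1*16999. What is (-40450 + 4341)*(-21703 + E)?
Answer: 7654638583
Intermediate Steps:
E = -190284 (E = 6*(-14715 - 1*16999) = 6*(-14715 - 16999) = 6*(-31714) = -190284)
(-40450 + 4341)*(-21703 + E) = (-40450 + 4341)*(-21703 - 190284) = -36109*(-211987) = 7654638583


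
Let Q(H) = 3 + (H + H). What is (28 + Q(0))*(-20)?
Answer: -620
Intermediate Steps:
Q(H) = 3 + 2*H
(28 + Q(0))*(-20) = (28 + (3 + 2*0))*(-20) = (28 + (3 + 0))*(-20) = (28 + 3)*(-20) = 31*(-20) = -620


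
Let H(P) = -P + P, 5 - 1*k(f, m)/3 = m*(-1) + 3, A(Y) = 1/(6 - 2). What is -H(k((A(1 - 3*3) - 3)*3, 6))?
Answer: 0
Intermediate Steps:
A(Y) = 1/4
k(f, m) = 6 + 3*m (k(f, m) = 15 - 3*(m*(-1) + 3) = 15 - 3*(-m + 3) = 15 - 3*(3 - m) = 15 + (-9 + 3*m) = 6 + 3*m)
H(P) = 0
-H(k((A(1 - 3*3) - 3)*3, 6)) = -1*0 = 0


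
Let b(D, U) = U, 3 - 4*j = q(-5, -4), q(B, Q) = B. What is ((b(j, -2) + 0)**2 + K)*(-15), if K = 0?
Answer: -60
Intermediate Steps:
j = 2 (j = 3/4 - 1/4*(-5) = 3/4 + 5/4 = 2)
((b(j, -2) + 0)**2 + K)*(-15) = ((-2 + 0)**2 + 0)*(-15) = ((-2)**2 + 0)*(-15) = (4 + 0)*(-15) = 4*(-15) = -60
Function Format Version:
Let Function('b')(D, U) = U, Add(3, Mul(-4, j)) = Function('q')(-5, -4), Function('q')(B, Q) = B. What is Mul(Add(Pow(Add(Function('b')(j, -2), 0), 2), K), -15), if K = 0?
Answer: -60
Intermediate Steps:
j = 2 (j = Add(Rational(3, 4), Mul(Rational(-1, 4), -5)) = Add(Rational(3, 4), Rational(5, 4)) = 2)
Mul(Add(Pow(Add(Function('b')(j, -2), 0), 2), K), -15) = Mul(Add(Pow(Add(-2, 0), 2), 0), -15) = Mul(Add(Pow(-2, 2), 0), -15) = Mul(Add(4, 0), -15) = Mul(4, -15) = -60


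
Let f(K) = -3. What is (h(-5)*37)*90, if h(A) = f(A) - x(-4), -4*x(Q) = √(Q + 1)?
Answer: -9990 + 1665*I*√3/2 ≈ -9990.0 + 1441.9*I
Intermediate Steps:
x(Q) = -√(1 + Q)/4 (x(Q) = -√(Q + 1)/4 = -√(1 + Q)/4)
h(A) = -3 + I*√3/4 (h(A) = -3 - (-1)*√(1 - 4)/4 = -3 - (-1)*√(-3)/4 = -3 - (-1)*I*√3/4 = -3 + I*√3/4)
(h(-5)*37)*90 = ((-3 + I*√3/4)*37)*90 = (-111 + 37*I*√3/4)*90 = -9990 + 1665*I*√3/2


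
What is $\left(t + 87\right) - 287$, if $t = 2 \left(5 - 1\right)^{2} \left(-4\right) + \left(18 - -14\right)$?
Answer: $-296$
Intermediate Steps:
$t = -96$ ($t = 2 \cdot 4^{2} \left(-4\right) + \left(18 + 14\right) = 2 \cdot 16 \left(-4\right) + 32 = 32 \left(-4\right) + 32 = -128 + 32 = -96$)
$\left(t + 87\right) - 287 = \left(-96 + 87\right) - 287 = -9 - 287 = -296$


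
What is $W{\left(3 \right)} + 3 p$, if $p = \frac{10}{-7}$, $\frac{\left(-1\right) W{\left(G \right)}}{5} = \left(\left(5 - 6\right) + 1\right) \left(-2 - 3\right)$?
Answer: $- \frac{30}{7} \approx -4.2857$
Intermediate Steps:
$W{\left(G \right)} = 0$ ($W{\left(G \right)} = - 5 \left(\left(5 - 6\right) + 1\right) \left(-2 - 3\right) = - 5 \left(\left(5 - 6\right) + 1\right) \left(-5\right) = - 5 \left(-1 + 1\right) \left(-5\right) = - 5 \cdot 0 \left(-5\right) = \left(-5\right) 0 = 0$)
$p = - \frac{10}{7}$ ($p = 10 \left(- \frac{1}{7}\right) = - \frac{10}{7} \approx -1.4286$)
$W{\left(3 \right)} + 3 p = 0 + 3 \left(- \frac{10}{7}\right) = 0 - \frac{30}{7} = - \frac{30}{7}$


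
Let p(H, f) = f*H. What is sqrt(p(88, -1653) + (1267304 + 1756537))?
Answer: sqrt(2878377) ≈ 1696.6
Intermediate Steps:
p(H, f) = H*f
sqrt(p(88, -1653) + (1267304 + 1756537)) = sqrt(88*(-1653) + (1267304 + 1756537)) = sqrt(-145464 + 3023841) = sqrt(2878377)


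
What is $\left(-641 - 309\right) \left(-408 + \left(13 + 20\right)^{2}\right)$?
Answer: $-646950$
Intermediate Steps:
$\left(-641 - 309\right) \left(-408 + \left(13 + 20\right)^{2}\right) = \left(-641 - 309\right) \left(-408 + 33^{2}\right) = - 950 \left(-408 + 1089\right) = \left(-950\right) 681 = -646950$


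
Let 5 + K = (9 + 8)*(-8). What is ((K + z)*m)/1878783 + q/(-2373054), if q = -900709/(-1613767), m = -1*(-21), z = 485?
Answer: 9221007333559495/2398301716922851098 ≈ 0.0038448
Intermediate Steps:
m = 21
K = -141 (K = -5 + (9 + 8)*(-8) = -5 + 17*(-8) = -5 - 136 = -141)
q = 900709/1613767 (q = -900709*(-1/1613767) = 900709/1613767 ≈ 0.55814)
((K + z)*m)/1878783 + q/(-2373054) = ((-141 + 485)*21)/1878783 + (900709/1613767)/(-2373054) = (344*21)*(1/1878783) + (900709/1613767)*(-1/2373054) = 7224*(1/1878783) - 900709/3829556234418 = 2408/626261 - 900709/3829556234418 = 9221007333559495/2398301716922851098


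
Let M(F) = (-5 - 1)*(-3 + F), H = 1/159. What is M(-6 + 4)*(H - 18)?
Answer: -28610/53 ≈ -539.81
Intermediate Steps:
H = 1/159 ≈ 0.0062893
M(F) = 18 - 6*F (M(F) = -6*(-3 + F) = 18 - 6*F)
M(-6 + 4)*(H - 18) = (18 - 6*(-6 + 4))*(1/159 - 18) = (18 - 6*(-2))*(-2861/159) = (18 + 12)*(-2861/159) = 30*(-2861/159) = -28610/53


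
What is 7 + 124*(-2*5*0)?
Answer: 7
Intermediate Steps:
7 + 124*(-2*5*0) = 7 + 124*(-10*0) = 7 + 124*0 = 7 + 0 = 7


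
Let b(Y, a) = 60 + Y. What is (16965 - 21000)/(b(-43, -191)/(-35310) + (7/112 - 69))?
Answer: 1139806800/19473601 ≈ 58.531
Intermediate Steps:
(16965 - 21000)/(b(-43, -191)/(-35310) + (7/112 - 69)) = (16965 - 21000)/((60 - 43)/(-35310) + (7/112 - 69)) = -4035/(17*(-1/35310) + ((1/112)*7 - 69)) = -4035/(-17/35310 + (1/16 - 69)) = -4035/(-17/35310 - 1103/16) = -4035/(-19473601/282480) = -4035*(-282480/19473601) = 1139806800/19473601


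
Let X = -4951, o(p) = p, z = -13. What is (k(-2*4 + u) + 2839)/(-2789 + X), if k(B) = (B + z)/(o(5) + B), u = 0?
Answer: -1423/3870 ≈ -0.36770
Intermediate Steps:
k(B) = (-13 + B)/(5 + B) (k(B) = (B - 13)/(5 + B) = (-13 + B)/(5 + B))
(k(-2*4 + u) + 2839)/(-2789 + X) = ((-13 + (-2*4 + 0))/(5 + (-2*4 + 0)) + 2839)/(-2789 - 4951) = ((-13 + (-8 + 0))/(5 + (-8 + 0)) + 2839)/(-7740) = ((-13 - 8)/(5 - 8) + 2839)*(-1/7740) = (-21/(-3) + 2839)*(-1/7740) = (-⅓*(-21) + 2839)*(-1/7740) = (7 + 2839)*(-1/7740) = 2846*(-1/7740) = -1423/3870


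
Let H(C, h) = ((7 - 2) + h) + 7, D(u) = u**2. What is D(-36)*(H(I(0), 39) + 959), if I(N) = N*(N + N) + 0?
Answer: 1308960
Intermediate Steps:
I(N) = 2*N**2 (I(N) = N*(2*N) + 0 = 2*N**2 + 0 = 2*N**2)
H(C, h) = 12 + h (H(C, h) = (5 + h) + 7 = 12 + h)
D(-36)*(H(I(0), 39) + 959) = (-36)**2*((12 + 39) + 959) = 1296*(51 + 959) = 1296*1010 = 1308960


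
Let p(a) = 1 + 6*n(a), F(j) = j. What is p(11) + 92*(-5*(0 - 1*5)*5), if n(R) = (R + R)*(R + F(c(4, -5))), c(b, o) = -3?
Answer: 12557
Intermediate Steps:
n(R) = 2*R*(-3 + R) (n(R) = (R + R)*(R - 3) = (2*R)*(-3 + R) = 2*R*(-3 + R))
p(a) = 1 + 12*a*(-3 + a) (p(a) = 1 + 6*(2*a*(-3 + a)) = 1 + 12*a*(-3 + a))
p(11) + 92*(-5*(0 - 1*5)*5) = (1 + 12*11*(-3 + 11)) + 92*(-5*(0 - 1*5)*5) = (1 + 12*11*8) + 92*(-5*(0 - 5)*5) = (1 + 1056) + 92*(-5*(-5)*5) = 1057 + 92*(25*5) = 1057 + 92*125 = 1057 + 11500 = 12557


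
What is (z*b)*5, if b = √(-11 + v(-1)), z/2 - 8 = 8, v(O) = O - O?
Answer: 160*I*√11 ≈ 530.66*I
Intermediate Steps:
v(O) = 0
z = 32 (z = 16 + 2*8 = 16 + 16 = 32)
b = I*√11 (b = √(-11 + 0) = √(-11) = I*√11 ≈ 3.3166*I)
(z*b)*5 = (32*(I*√11))*5 = (32*I*√11)*5 = 160*I*√11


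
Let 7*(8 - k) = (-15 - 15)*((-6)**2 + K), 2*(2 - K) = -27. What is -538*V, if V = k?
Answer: -861338/7 ≈ -1.2305e+5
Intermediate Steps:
K = 31/2 (K = 2 - 1/2*(-27) = 2 + 27/2 = 31/2 ≈ 15.500)
k = 1601/7 (k = 8 - (-15 - 15)*((-6)**2 + 31/2)/7 = 8 - (-30)*(36 + 31/2)/7 = 8 - (-30)*103/(7*2) = 8 - 1/7*(-1545) = 8 + 1545/7 = 1601/7 ≈ 228.71)
V = 1601/7 ≈ 228.71
-538*V = -538*1601/7 = -861338/7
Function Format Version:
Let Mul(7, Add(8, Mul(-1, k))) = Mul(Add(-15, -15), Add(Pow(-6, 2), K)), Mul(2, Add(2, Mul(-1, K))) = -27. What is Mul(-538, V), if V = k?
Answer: Rational(-861338, 7) ≈ -1.2305e+5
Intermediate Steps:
K = Rational(31, 2) (K = Add(2, Mul(Rational(-1, 2), -27)) = Add(2, Rational(27, 2)) = Rational(31, 2) ≈ 15.500)
k = Rational(1601, 7) (k = Add(8, Mul(Rational(-1, 7), Mul(Add(-15, -15), Add(Pow(-6, 2), Rational(31, 2))))) = Add(8, Mul(Rational(-1, 7), Mul(-30, Add(36, Rational(31, 2))))) = Add(8, Mul(Rational(-1, 7), Mul(-30, Rational(103, 2)))) = Add(8, Mul(Rational(-1, 7), -1545)) = Add(8, Rational(1545, 7)) = Rational(1601, 7) ≈ 228.71)
V = Rational(1601, 7) ≈ 228.71
Mul(-538, V) = Mul(-538, Rational(1601, 7)) = Rational(-861338, 7)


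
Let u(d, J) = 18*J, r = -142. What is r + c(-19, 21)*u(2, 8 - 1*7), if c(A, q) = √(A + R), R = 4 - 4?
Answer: -142 + 18*I*√19 ≈ -142.0 + 78.46*I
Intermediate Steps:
R = 0
c(A, q) = √A (c(A, q) = √(A + 0) = √A)
r + c(-19, 21)*u(2, 8 - 1*7) = -142 + √(-19)*(18*(8 - 1*7)) = -142 + (I*√19)*(18*(8 - 7)) = -142 + (I*√19)*(18*1) = -142 + (I*√19)*18 = -142 + 18*I*√19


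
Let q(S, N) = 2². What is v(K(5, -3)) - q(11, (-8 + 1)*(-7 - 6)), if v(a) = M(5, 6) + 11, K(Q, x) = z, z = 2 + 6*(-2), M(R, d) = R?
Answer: 12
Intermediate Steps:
z = -10 (z = 2 - 12 = -10)
K(Q, x) = -10
q(S, N) = 4
v(a) = 16 (v(a) = 5 + 11 = 16)
v(K(5, -3)) - q(11, (-8 + 1)*(-7 - 6)) = 16 - 1*4 = 16 - 4 = 12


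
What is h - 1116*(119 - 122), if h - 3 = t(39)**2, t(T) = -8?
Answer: 3415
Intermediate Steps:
h = 67 (h = 3 + (-8)**2 = 3 + 64 = 67)
h - 1116*(119 - 122) = 67 - 1116*(119 - 122) = 67 - 1116*(-3) = 67 - 1*(-3348) = 67 + 3348 = 3415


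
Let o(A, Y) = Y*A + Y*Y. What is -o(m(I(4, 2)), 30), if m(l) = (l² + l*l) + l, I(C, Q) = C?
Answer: -1980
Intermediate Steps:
m(l) = l + 2*l² (m(l) = (l² + l²) + l = 2*l² + l = l + 2*l²)
o(A, Y) = Y² + A*Y (o(A, Y) = A*Y + Y² = Y² + A*Y)
-o(m(I(4, 2)), 30) = -30*(4*(1 + 2*4) + 30) = -30*(4*(1 + 8) + 30) = -30*(4*9 + 30) = -30*(36 + 30) = -30*66 = -1*1980 = -1980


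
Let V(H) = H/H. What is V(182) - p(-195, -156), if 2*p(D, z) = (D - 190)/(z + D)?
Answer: 317/702 ≈ 0.45157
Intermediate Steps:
V(H) = 1
p(D, z) = (-190 + D)/(2*(D + z)) (p(D, z) = ((D - 190)/(z + D))/2 = ((-190 + D)/(D + z))/2 = (-190 + D)/(2*(D + z)))
V(182) - p(-195, -156) = 1 - (-95 + (1/2)*(-195))/(-195 - 156) = 1 - (-95 - 195/2)/(-351) = 1 - (-1)*(-385)/(351*2) = 1 - 1*385/702 = 1 - 385/702 = 317/702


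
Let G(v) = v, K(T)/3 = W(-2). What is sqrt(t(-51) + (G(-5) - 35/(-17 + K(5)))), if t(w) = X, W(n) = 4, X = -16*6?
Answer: I*sqrt(94) ≈ 9.6954*I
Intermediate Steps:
X = -96
K(T) = 12 (K(T) = 3*4 = 12)
t(w) = -96
sqrt(t(-51) + (G(-5) - 35/(-17 + K(5)))) = sqrt(-96 + (-5 - 35/(-17 + 12))) = sqrt(-96 + (-5 - 35/(-5))) = sqrt(-96 + (-5 - 35*(-1/5))) = sqrt(-96 + (-5 + 7)) = sqrt(-96 + 2) = sqrt(-94) = I*sqrt(94)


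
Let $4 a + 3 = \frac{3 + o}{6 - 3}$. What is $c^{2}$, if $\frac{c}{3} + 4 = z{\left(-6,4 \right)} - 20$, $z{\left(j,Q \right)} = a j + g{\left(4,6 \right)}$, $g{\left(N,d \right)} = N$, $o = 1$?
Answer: $\frac{11025}{4} \approx 2756.3$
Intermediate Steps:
$a = - \frac{5}{12}$ ($a = - \frac{3}{4} + \frac{\left(3 + 1\right) \frac{1}{6 - 3}}{4} = - \frac{3}{4} + \frac{4 \cdot \frac{1}{3}}{4} = - \frac{3}{4} + \frac{1}{4} \cdot \frac{4}{3} = - \frac{3}{4} + \frac{1}{3} = - \frac{5}{12} \approx -0.41667$)
$z{\left(j,Q \right)} = 4 - \frac{5 j}{12}$ ($z{\left(j,Q \right)} = - \frac{5 j}{12} + 4 = 4 - \frac{5 j}{12}$)
$c = - \frac{105}{2}$ ($c = -12 + 3 \left(\left(4 - - \frac{5}{2}\right) - 20\right) = -12 + 3 \left(\left(4 + \frac{5}{2}\right) - 20\right) = -12 + 3 \left(\frac{13}{2} - 20\right) = -12 + 3 \left(- \frac{27}{2}\right) = -12 - \frac{81}{2} = - \frac{105}{2} \approx -52.5$)
$c^{2} = \left(- \frac{105}{2}\right)^{2} = \frac{11025}{4}$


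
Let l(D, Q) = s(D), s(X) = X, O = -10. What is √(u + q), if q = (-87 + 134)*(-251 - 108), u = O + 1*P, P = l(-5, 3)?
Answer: 2*I*√4222 ≈ 129.95*I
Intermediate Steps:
l(D, Q) = D
P = -5
u = -15 (u = -10 + 1*(-5) = -10 - 5 = -15)
q = -16873 (q = 47*(-359) = -16873)
√(u + q) = √(-15 - 16873) = √(-16888) = 2*I*√4222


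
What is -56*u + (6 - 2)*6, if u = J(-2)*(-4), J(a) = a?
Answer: -424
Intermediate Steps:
u = 8 (u = -2*(-4) = 8)
-56*u + (6 - 2)*6 = -56*8 + (6 - 2)*6 = -448 + 4*6 = -448 + 24 = -424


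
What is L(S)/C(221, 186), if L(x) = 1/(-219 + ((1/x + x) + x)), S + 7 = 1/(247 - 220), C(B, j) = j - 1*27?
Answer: -1692/62702233 ≈ -2.6985e-5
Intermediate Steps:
C(B, j) = -27 + j (C(B, j) = j - 27 = -27 + j)
S = -188/27 (S = -7 + 1/(247 - 220) = -7 + 1/27 = -188/27 ≈ -6.9630)
L(x) = 1/(-219 + 1/x + 2*x) (L(x) = 1/(-219 + ((x + 1/x) + x)) = 1/(-219 + (1/x + 2*x)) = 1/(-219 + 1/x + 2*x))
L(S)/C(221, 186) = (-188/(27*(1 - 219*(-188/27) + 2*(-188/27)²)))/(-27 + 186) = -188/(27*(1 + 13724/9 + 2*(35344/729)))/159 = -188/(27*(1 + 13724/9 + 70688/729))*(1/159) = -188/(27*1183061/729)*(1/159) = -188/27*729/1183061*(1/159) = -5076/1183061*1/159 = -1692/62702233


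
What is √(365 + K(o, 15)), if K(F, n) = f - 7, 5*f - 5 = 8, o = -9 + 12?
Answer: √9015/5 ≈ 18.989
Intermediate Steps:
o = 3
f = 13/5 (f = 1 + (⅕)*8 = 1 + 8/5 = 13/5 ≈ 2.6000)
K(F, n) = -22/5 (K(F, n) = 13/5 - 7 = -22/5)
√(365 + K(o, 15)) = √(365 - 22/5) = √(1803/5) = √9015/5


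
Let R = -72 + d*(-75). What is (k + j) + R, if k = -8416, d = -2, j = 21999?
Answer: 13661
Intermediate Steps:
R = 78 (R = -72 - 2*(-75) = -72 + 150 = 78)
(k + j) + R = (-8416 + 21999) + 78 = 13583 + 78 = 13661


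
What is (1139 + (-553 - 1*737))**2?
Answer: 22801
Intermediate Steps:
(1139 + (-553 - 1*737))**2 = (1139 + (-553 - 737))**2 = (1139 - 1290)**2 = (-151)**2 = 22801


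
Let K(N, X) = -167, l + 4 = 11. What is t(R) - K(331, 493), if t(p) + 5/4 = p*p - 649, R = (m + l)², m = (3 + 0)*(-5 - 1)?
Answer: 56631/4 ≈ 14158.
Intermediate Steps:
l = 7 (l = -4 + 11 = 7)
m = -18 (m = 3*(-6) = -18)
R = 121 (R = (-18 + 7)² = (-11)² = 121)
t(p) = -2601/4 + p² (t(p) = -5/4 + (p*p - 649) = -5/4 + (p² - 649) = -5/4 + (-649 + p²) = -2601/4 + p²)
t(R) - K(331, 493) = (-2601/4 + 121²) - 1*(-167) = (-2601/4 + 14641) + 167 = 55963/4 + 167 = 56631/4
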